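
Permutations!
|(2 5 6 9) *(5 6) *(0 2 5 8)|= 6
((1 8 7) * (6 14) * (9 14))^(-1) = (1 7 8)(6 14 9) = [0, 7, 2, 3, 4, 5, 14, 8, 1, 6, 10, 11, 12, 13, 9]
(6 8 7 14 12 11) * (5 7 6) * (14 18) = (5 7 18 14 12 11)(6 8) = [0, 1, 2, 3, 4, 7, 8, 18, 6, 9, 10, 5, 11, 13, 12, 15, 16, 17, 14]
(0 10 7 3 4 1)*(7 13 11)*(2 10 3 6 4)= (0 3 2 10 13 11 7 6 4 1)= [3, 0, 10, 2, 1, 5, 4, 6, 8, 9, 13, 7, 12, 11]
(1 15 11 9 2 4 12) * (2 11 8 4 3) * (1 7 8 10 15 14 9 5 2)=(1 14 9 11 5 2 3)(4 12 7 8)(10 15)=[0, 14, 3, 1, 12, 2, 6, 8, 4, 11, 15, 5, 7, 13, 9, 10]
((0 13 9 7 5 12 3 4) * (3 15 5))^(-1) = [4, 1, 2, 7, 3, 15, 6, 9, 8, 13, 10, 11, 5, 0, 14, 12] = (0 4 3 7 9 13)(5 15 12)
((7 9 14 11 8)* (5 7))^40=(5 11 9)(7 8 14)=[0, 1, 2, 3, 4, 11, 6, 8, 14, 5, 10, 9, 12, 13, 7]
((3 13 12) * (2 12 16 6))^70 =[0, 1, 16, 2, 4, 5, 13, 7, 8, 9, 10, 11, 6, 12, 14, 15, 3] =(2 16 3)(6 13 12)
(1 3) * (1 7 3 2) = (1 2)(3 7) = [0, 2, 1, 7, 4, 5, 6, 3]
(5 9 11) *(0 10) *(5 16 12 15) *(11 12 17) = (0 10)(5 9 12 15)(11 16 17) = [10, 1, 2, 3, 4, 9, 6, 7, 8, 12, 0, 16, 15, 13, 14, 5, 17, 11]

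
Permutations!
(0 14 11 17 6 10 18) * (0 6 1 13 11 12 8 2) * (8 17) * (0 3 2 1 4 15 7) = [14, 13, 3, 2, 15, 5, 10, 0, 1, 9, 18, 8, 17, 11, 12, 7, 16, 4, 6] = (0 14 12 17 4 15 7)(1 13 11 8)(2 3)(6 10 18)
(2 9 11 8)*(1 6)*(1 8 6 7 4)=(1 7 4)(2 9 11 6 8)=[0, 7, 9, 3, 1, 5, 8, 4, 2, 11, 10, 6]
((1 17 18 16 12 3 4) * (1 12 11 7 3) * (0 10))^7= [10, 4, 2, 11, 7, 5, 6, 16, 8, 9, 0, 18, 3, 13, 14, 15, 17, 12, 1]= (0 10)(1 4 7 16 17 12 3 11 18)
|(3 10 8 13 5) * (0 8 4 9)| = |(0 8 13 5 3 10 4 9)| = 8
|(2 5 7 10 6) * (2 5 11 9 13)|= |(2 11 9 13)(5 7 10 6)|= 4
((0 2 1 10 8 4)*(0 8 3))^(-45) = (10)(4 8) = [0, 1, 2, 3, 8, 5, 6, 7, 4, 9, 10]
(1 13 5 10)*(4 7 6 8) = (1 13 5 10)(4 7 6 8) = [0, 13, 2, 3, 7, 10, 8, 6, 4, 9, 1, 11, 12, 5]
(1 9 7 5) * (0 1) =[1, 9, 2, 3, 4, 0, 6, 5, 8, 7] =(0 1 9 7 5)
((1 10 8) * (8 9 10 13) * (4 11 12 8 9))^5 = (1 11 9 8 4 13 12 10) = [0, 11, 2, 3, 13, 5, 6, 7, 4, 8, 1, 9, 10, 12]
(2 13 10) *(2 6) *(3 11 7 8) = (2 13 10 6)(3 11 7 8) = [0, 1, 13, 11, 4, 5, 2, 8, 3, 9, 6, 7, 12, 10]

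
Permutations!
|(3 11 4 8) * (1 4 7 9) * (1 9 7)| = 5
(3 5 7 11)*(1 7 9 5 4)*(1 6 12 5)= (1 7 11 3 4 6 12 5 9)= [0, 7, 2, 4, 6, 9, 12, 11, 8, 1, 10, 3, 5]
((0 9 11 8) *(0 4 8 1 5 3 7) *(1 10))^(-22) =(0 11 1 3)(5 7 9 10) =[11, 3, 2, 0, 4, 7, 6, 9, 8, 10, 5, 1]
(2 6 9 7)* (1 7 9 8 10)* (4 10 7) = (1 4 10)(2 6 8 7) = [0, 4, 6, 3, 10, 5, 8, 2, 7, 9, 1]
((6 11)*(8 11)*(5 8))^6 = (5 11)(6 8) = [0, 1, 2, 3, 4, 11, 8, 7, 6, 9, 10, 5]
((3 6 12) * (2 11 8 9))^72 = (12) = [0, 1, 2, 3, 4, 5, 6, 7, 8, 9, 10, 11, 12]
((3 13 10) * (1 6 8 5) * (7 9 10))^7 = (1 5 8 6)(3 7 10 13 9) = [0, 5, 2, 7, 4, 8, 1, 10, 6, 3, 13, 11, 12, 9]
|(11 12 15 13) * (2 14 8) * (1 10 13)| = |(1 10 13 11 12 15)(2 14 8)| = 6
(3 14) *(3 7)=(3 14 7)=[0, 1, 2, 14, 4, 5, 6, 3, 8, 9, 10, 11, 12, 13, 7]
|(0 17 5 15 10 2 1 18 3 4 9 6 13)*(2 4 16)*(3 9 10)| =12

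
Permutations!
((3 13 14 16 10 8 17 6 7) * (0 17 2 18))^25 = (0 17 6 7 3 13 14 16 10 8 2 18) = [17, 1, 18, 13, 4, 5, 7, 3, 2, 9, 8, 11, 12, 14, 16, 15, 10, 6, 0]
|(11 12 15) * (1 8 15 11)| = |(1 8 15)(11 12)| = 6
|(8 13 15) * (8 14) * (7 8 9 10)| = 7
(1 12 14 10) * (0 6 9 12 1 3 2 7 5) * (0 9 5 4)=(0 6 5 9 12 14 10 3 2 7 4)=[6, 1, 7, 2, 0, 9, 5, 4, 8, 12, 3, 11, 14, 13, 10]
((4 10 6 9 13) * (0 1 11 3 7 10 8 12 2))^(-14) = (0 2 12 8 4 13 9 6 10 7 3 11 1) = [2, 0, 12, 11, 13, 5, 10, 3, 4, 6, 7, 1, 8, 9]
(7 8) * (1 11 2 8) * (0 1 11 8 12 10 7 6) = (0 1 8 6)(2 12 10 7 11) = [1, 8, 12, 3, 4, 5, 0, 11, 6, 9, 7, 2, 10]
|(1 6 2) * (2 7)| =4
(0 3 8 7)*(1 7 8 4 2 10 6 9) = [3, 7, 10, 4, 2, 5, 9, 0, 8, 1, 6] = (0 3 4 2 10 6 9 1 7)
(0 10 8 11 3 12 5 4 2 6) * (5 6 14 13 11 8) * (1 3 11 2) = (0 10 5 4 1 3 12 6)(2 14 13) = [10, 3, 14, 12, 1, 4, 0, 7, 8, 9, 5, 11, 6, 2, 13]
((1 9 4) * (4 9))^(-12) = [0, 1, 2, 3, 4, 5, 6, 7, 8, 9] = (9)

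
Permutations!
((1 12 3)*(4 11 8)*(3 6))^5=(1 12 6 3)(4 8 11)=[0, 12, 2, 1, 8, 5, 3, 7, 11, 9, 10, 4, 6]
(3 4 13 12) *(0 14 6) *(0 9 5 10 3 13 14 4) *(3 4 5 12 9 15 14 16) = (0 5 10 4 16 3)(6 15 14)(9 12 13) = [5, 1, 2, 0, 16, 10, 15, 7, 8, 12, 4, 11, 13, 9, 6, 14, 3]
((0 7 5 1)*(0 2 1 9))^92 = (9) = [0, 1, 2, 3, 4, 5, 6, 7, 8, 9]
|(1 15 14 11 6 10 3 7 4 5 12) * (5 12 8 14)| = |(1 15 5 8 14 11 6 10 3 7 4 12)| = 12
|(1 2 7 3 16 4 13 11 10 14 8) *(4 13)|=|(1 2 7 3 16 13 11 10 14 8)|=10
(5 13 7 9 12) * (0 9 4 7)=[9, 1, 2, 3, 7, 13, 6, 4, 8, 12, 10, 11, 5, 0]=(0 9 12 5 13)(4 7)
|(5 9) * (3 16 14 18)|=|(3 16 14 18)(5 9)|=4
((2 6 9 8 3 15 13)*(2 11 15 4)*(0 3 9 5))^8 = (0 4 6)(2 5 3)(11 13 15) = [4, 1, 5, 2, 6, 3, 0, 7, 8, 9, 10, 13, 12, 15, 14, 11]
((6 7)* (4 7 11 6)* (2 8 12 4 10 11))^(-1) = (2 6 11 10 7 4 12 8) = [0, 1, 6, 3, 12, 5, 11, 4, 2, 9, 7, 10, 8]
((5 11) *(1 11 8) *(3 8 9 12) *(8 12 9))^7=(1 8 5 11)(3 12)=[0, 8, 2, 12, 4, 11, 6, 7, 5, 9, 10, 1, 3]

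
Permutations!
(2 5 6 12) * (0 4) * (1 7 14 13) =(0 4)(1 7 14 13)(2 5 6 12) =[4, 7, 5, 3, 0, 6, 12, 14, 8, 9, 10, 11, 2, 1, 13]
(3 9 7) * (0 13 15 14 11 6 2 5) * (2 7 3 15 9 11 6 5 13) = (0 2 13 9 3 11 5)(6 7 15 14) = [2, 1, 13, 11, 4, 0, 7, 15, 8, 3, 10, 5, 12, 9, 6, 14]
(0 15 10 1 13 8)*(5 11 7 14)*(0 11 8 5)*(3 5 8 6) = (0 15 10 1 13 8 11 7 14)(3 5 6) = [15, 13, 2, 5, 4, 6, 3, 14, 11, 9, 1, 7, 12, 8, 0, 10]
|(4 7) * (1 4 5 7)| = 2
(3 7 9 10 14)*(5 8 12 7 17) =(3 17 5 8 12 7 9 10 14) =[0, 1, 2, 17, 4, 8, 6, 9, 12, 10, 14, 11, 7, 13, 3, 15, 16, 5]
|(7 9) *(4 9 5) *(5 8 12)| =|(4 9 7 8 12 5)| =6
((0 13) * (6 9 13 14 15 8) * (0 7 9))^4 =(0 6 8 15 14)(7 9 13) =[6, 1, 2, 3, 4, 5, 8, 9, 15, 13, 10, 11, 12, 7, 0, 14]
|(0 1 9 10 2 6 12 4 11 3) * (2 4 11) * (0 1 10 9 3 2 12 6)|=|(0 10 4 12 11 2)(1 3)|=6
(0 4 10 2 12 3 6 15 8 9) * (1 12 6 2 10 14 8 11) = (0 4 14 8 9)(1 12 3 2 6 15 11) = [4, 12, 6, 2, 14, 5, 15, 7, 9, 0, 10, 1, 3, 13, 8, 11]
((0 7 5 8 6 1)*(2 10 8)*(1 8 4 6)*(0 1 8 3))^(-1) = (0 3 6 4 10 2 5 7) = [3, 1, 5, 6, 10, 7, 4, 0, 8, 9, 2]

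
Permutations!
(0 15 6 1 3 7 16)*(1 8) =[15, 3, 2, 7, 4, 5, 8, 16, 1, 9, 10, 11, 12, 13, 14, 6, 0] =(0 15 6 8 1 3 7 16)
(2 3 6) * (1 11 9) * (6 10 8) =[0, 11, 3, 10, 4, 5, 2, 7, 6, 1, 8, 9] =(1 11 9)(2 3 10 8 6)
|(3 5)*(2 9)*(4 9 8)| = |(2 8 4 9)(3 5)| = 4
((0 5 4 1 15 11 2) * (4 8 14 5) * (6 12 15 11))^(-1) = (0 2 11 1 4)(5 14 8)(6 15 12) = [2, 4, 11, 3, 0, 14, 15, 7, 5, 9, 10, 1, 6, 13, 8, 12]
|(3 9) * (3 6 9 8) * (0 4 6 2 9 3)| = |(0 4 6 3 8)(2 9)| = 10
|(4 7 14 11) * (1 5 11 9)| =7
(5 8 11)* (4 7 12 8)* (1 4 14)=(1 4 7 12 8 11 5 14)=[0, 4, 2, 3, 7, 14, 6, 12, 11, 9, 10, 5, 8, 13, 1]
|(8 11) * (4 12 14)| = |(4 12 14)(8 11)| = 6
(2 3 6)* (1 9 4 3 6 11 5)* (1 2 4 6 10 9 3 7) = [0, 3, 10, 11, 7, 2, 4, 1, 8, 6, 9, 5] = (1 3 11 5 2 10 9 6 4 7)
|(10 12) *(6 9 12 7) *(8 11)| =|(6 9 12 10 7)(8 11)| =10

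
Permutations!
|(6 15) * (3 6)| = |(3 6 15)| = 3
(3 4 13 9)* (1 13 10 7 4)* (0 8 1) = (0 8 1 13 9 3)(4 10 7) = [8, 13, 2, 0, 10, 5, 6, 4, 1, 3, 7, 11, 12, 9]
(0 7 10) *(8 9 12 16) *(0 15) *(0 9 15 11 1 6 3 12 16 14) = (0 7 10 11 1 6 3 12 14)(8 15 9 16) = [7, 6, 2, 12, 4, 5, 3, 10, 15, 16, 11, 1, 14, 13, 0, 9, 8]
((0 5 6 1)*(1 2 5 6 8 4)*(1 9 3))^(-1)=(0 1 3 9 4 8 5 2 6)=[1, 3, 6, 9, 8, 2, 0, 7, 5, 4]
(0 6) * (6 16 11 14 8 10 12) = (0 16 11 14 8 10 12 6) = [16, 1, 2, 3, 4, 5, 0, 7, 10, 9, 12, 14, 6, 13, 8, 15, 11]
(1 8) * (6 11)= (1 8)(6 11)= [0, 8, 2, 3, 4, 5, 11, 7, 1, 9, 10, 6]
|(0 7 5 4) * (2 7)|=|(0 2 7 5 4)|=5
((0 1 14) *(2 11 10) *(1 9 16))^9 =(0 14 1 16 9) =[14, 16, 2, 3, 4, 5, 6, 7, 8, 0, 10, 11, 12, 13, 1, 15, 9]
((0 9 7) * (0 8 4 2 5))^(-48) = [9, 1, 5, 3, 2, 0, 6, 8, 4, 7] = (0 9 7 8 4 2 5)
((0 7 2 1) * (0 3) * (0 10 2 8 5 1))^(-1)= (0 2 10 3 1 5 8 7)= [2, 5, 10, 1, 4, 8, 6, 0, 7, 9, 3]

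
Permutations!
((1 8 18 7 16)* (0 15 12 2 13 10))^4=(0 13 12)(1 16 7 18 8)(2 15 10)=[13, 16, 15, 3, 4, 5, 6, 18, 1, 9, 2, 11, 0, 12, 14, 10, 7, 17, 8]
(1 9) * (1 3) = (1 9 3) = [0, 9, 2, 1, 4, 5, 6, 7, 8, 3]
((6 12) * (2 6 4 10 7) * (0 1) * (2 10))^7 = (0 1)(2 4 12 6)(7 10) = [1, 0, 4, 3, 12, 5, 2, 10, 8, 9, 7, 11, 6]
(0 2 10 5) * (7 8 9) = (0 2 10 5)(7 8 9) = [2, 1, 10, 3, 4, 0, 6, 8, 9, 7, 5]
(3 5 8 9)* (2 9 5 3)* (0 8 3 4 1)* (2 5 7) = (0 8 7 2 9 5 3 4 1) = [8, 0, 9, 4, 1, 3, 6, 2, 7, 5]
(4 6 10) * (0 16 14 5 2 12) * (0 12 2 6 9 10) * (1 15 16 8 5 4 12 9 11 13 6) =(0 8 5 1 15 16 14 4 11 13 6)(9 10 12) =[8, 15, 2, 3, 11, 1, 0, 7, 5, 10, 12, 13, 9, 6, 4, 16, 14]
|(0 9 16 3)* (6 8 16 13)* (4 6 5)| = 9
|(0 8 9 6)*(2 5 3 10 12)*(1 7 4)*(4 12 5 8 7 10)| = |(0 7 12 2 8 9 6)(1 10 5 3 4)| = 35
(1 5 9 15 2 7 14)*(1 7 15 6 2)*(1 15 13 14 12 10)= (15)(1 5 9 6 2 13 14 7 12 10)= [0, 5, 13, 3, 4, 9, 2, 12, 8, 6, 1, 11, 10, 14, 7, 15]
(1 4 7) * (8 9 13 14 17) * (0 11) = (0 11)(1 4 7)(8 9 13 14 17) = [11, 4, 2, 3, 7, 5, 6, 1, 9, 13, 10, 0, 12, 14, 17, 15, 16, 8]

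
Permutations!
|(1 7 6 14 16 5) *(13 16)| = |(1 7 6 14 13 16 5)| = 7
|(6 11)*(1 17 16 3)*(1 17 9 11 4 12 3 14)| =|(1 9 11 6 4 12 3 17 16 14)| =10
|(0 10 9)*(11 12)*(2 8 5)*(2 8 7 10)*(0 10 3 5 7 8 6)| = 14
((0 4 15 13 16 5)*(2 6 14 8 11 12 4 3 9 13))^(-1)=(0 5 16 13 9 3)(2 15 4 12 11 8 14 6)=[5, 1, 15, 0, 12, 16, 2, 7, 14, 3, 10, 8, 11, 9, 6, 4, 13]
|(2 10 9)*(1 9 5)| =|(1 9 2 10 5)| =5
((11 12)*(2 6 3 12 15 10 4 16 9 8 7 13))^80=[0, 1, 3, 11, 9, 5, 12, 2, 13, 7, 16, 10, 15, 6, 14, 4, 8]=(2 3 11 10 16 8 13 6 12 15 4 9 7)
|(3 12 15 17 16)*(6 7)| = |(3 12 15 17 16)(6 7)| = 10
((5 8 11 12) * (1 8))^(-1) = (1 5 12 11 8) = [0, 5, 2, 3, 4, 12, 6, 7, 1, 9, 10, 8, 11]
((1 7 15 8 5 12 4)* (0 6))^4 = (1 5 7 12 15 4 8) = [0, 5, 2, 3, 8, 7, 6, 12, 1, 9, 10, 11, 15, 13, 14, 4]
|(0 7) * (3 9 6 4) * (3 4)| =|(0 7)(3 9 6)| =6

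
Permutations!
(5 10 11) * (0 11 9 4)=(0 11 5 10 9 4)=[11, 1, 2, 3, 0, 10, 6, 7, 8, 4, 9, 5]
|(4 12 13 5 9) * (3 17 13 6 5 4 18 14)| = |(3 17 13 4 12 6 5 9 18 14)| = 10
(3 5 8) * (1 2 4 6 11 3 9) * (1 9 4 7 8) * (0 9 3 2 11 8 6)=(0 9 3 5 1 11 2 7 6 8 4)=[9, 11, 7, 5, 0, 1, 8, 6, 4, 3, 10, 2]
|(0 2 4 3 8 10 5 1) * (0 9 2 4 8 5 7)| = 10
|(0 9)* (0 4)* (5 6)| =6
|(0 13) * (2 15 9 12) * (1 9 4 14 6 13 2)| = |(0 2 15 4 14 6 13)(1 9 12)| = 21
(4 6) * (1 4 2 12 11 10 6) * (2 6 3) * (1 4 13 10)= (1 13 10 3 2 12 11)= [0, 13, 12, 2, 4, 5, 6, 7, 8, 9, 3, 1, 11, 10]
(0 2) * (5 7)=(0 2)(5 7)=[2, 1, 0, 3, 4, 7, 6, 5]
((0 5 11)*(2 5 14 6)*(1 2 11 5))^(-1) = (0 11 6 14)(1 2) = [11, 2, 1, 3, 4, 5, 14, 7, 8, 9, 10, 6, 12, 13, 0]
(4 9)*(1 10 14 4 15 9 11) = (1 10 14 4 11)(9 15) = [0, 10, 2, 3, 11, 5, 6, 7, 8, 15, 14, 1, 12, 13, 4, 9]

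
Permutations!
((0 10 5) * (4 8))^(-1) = (0 5 10)(4 8) = [5, 1, 2, 3, 8, 10, 6, 7, 4, 9, 0]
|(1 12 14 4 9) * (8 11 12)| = |(1 8 11 12 14 4 9)| = 7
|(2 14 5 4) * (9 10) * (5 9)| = 6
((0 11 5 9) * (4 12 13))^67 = (0 9 5 11)(4 12 13) = [9, 1, 2, 3, 12, 11, 6, 7, 8, 5, 10, 0, 13, 4]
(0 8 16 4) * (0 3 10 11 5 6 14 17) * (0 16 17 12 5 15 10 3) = (0 8 17 16 4)(5 6 14 12)(10 11 15) = [8, 1, 2, 3, 0, 6, 14, 7, 17, 9, 11, 15, 5, 13, 12, 10, 4, 16]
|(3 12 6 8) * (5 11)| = 4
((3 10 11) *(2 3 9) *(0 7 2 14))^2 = (0 2 10 9)(3 11 14 7) = [2, 1, 10, 11, 4, 5, 6, 3, 8, 0, 9, 14, 12, 13, 7]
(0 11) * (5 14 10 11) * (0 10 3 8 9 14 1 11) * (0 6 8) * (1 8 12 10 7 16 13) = (0 5 8 9 14 3)(1 11 7 16 13)(6 12 10) = [5, 11, 2, 0, 4, 8, 12, 16, 9, 14, 6, 7, 10, 1, 3, 15, 13]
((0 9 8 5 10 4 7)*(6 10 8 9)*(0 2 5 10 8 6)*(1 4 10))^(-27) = (10)(1 4 7 2 5 6 8) = [0, 4, 5, 3, 7, 6, 8, 2, 1, 9, 10]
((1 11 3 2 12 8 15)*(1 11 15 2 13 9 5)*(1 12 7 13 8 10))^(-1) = (1 10 12 5 9 13 7 2 8 3 11 15) = [0, 10, 8, 11, 4, 9, 6, 2, 3, 13, 12, 15, 5, 7, 14, 1]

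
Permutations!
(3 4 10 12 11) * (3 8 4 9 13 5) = (3 9 13 5)(4 10 12 11 8) = [0, 1, 2, 9, 10, 3, 6, 7, 4, 13, 12, 8, 11, 5]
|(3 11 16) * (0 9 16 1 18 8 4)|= 9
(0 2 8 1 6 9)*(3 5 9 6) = (0 2 8 1 3 5 9) = [2, 3, 8, 5, 4, 9, 6, 7, 1, 0]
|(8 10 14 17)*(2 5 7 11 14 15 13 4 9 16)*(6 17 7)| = 33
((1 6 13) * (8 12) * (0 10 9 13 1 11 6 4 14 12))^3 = (0 13 1 12 10 11 4 8 9 6 14) = [13, 12, 2, 3, 8, 5, 14, 7, 9, 6, 11, 4, 10, 1, 0]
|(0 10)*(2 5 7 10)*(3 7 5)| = 5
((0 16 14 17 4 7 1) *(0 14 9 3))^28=[0, 4, 2, 3, 14, 5, 6, 17, 8, 9, 10, 11, 12, 13, 7, 15, 16, 1]=(1 4 14 7 17)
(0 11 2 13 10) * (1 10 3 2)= (0 11 1 10)(2 13 3)= [11, 10, 13, 2, 4, 5, 6, 7, 8, 9, 0, 1, 12, 3]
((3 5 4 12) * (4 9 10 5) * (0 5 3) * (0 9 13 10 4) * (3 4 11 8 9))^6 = (0 3 12 4 10 13 5) = [3, 1, 2, 12, 10, 0, 6, 7, 8, 9, 13, 11, 4, 5]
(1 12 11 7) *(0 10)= (0 10)(1 12 11 7)= [10, 12, 2, 3, 4, 5, 6, 1, 8, 9, 0, 7, 11]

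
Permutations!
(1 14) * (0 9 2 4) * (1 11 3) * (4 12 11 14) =[9, 4, 12, 1, 0, 5, 6, 7, 8, 2, 10, 3, 11, 13, 14] =(14)(0 9 2 12 11 3 1 4)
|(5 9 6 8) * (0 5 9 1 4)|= 12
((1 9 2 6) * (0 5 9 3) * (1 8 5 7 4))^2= (0 4 3 7 1)(2 8 9 6 5)= [4, 0, 8, 7, 3, 2, 5, 1, 9, 6]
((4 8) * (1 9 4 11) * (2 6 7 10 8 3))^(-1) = (1 11 8 10 7 6 2 3 4 9) = [0, 11, 3, 4, 9, 5, 2, 6, 10, 1, 7, 8]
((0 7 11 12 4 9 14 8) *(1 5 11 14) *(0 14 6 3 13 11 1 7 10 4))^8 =(14)(0 11 3 7 4)(6 9 10 12 13) =[11, 1, 2, 7, 0, 5, 9, 4, 8, 10, 12, 3, 13, 6, 14]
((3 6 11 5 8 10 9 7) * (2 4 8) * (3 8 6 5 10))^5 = [0, 1, 9, 11, 7, 10, 8, 4, 6, 2, 5, 3] = (2 9)(3 11)(4 7)(5 10)(6 8)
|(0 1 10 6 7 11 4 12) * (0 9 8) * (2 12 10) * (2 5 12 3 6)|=|(0 1 5 12 9 8)(2 3 6 7 11 4 10)|=42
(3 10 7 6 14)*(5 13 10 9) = [0, 1, 2, 9, 4, 13, 14, 6, 8, 5, 7, 11, 12, 10, 3] = (3 9 5 13 10 7 6 14)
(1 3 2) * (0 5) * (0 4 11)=(0 5 4 11)(1 3 2)=[5, 3, 1, 2, 11, 4, 6, 7, 8, 9, 10, 0]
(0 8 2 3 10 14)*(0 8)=(2 3 10 14 8)=[0, 1, 3, 10, 4, 5, 6, 7, 2, 9, 14, 11, 12, 13, 8]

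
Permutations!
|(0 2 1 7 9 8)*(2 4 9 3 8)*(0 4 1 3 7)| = 10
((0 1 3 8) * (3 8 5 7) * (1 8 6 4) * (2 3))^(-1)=(0 8)(1 4 6)(2 7 5 3)=[8, 4, 7, 2, 6, 3, 1, 5, 0]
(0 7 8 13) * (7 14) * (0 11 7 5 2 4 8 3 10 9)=(0 14 5 2 4 8 13 11 7 3 10 9)=[14, 1, 4, 10, 8, 2, 6, 3, 13, 0, 9, 7, 12, 11, 5]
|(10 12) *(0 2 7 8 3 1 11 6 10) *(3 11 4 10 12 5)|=|(0 2 7 8 11 6 12)(1 4 10 5 3)|=35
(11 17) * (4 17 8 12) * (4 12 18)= (4 17 11 8 18)= [0, 1, 2, 3, 17, 5, 6, 7, 18, 9, 10, 8, 12, 13, 14, 15, 16, 11, 4]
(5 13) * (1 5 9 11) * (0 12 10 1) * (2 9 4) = (0 12 10 1 5 13 4 2 9 11) = [12, 5, 9, 3, 2, 13, 6, 7, 8, 11, 1, 0, 10, 4]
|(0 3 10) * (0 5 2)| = |(0 3 10 5 2)| = 5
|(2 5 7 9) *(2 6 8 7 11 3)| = |(2 5 11 3)(6 8 7 9)| = 4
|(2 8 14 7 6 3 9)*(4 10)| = 14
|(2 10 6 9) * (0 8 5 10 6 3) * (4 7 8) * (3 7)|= 12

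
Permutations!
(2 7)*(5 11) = (2 7)(5 11) = [0, 1, 7, 3, 4, 11, 6, 2, 8, 9, 10, 5]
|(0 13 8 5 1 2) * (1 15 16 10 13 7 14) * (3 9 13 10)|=35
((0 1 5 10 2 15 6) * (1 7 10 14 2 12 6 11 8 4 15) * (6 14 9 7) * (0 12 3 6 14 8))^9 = (0 6 1 4 7)(2 8 9 11 3)(5 15 10 14 12) = [6, 4, 8, 2, 7, 15, 1, 0, 9, 11, 14, 3, 5, 13, 12, 10]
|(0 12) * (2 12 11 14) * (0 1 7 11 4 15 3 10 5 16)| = |(0 4 15 3 10 5 16)(1 7 11 14 2 12)| = 42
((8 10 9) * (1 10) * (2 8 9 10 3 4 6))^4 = [0, 2, 4, 8, 1, 5, 3, 7, 6, 9, 10] = (10)(1 2 4)(3 8 6)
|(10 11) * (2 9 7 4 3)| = 10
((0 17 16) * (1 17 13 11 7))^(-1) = (0 16 17 1 7 11 13) = [16, 7, 2, 3, 4, 5, 6, 11, 8, 9, 10, 13, 12, 0, 14, 15, 17, 1]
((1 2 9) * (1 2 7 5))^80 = (9)(1 5 7) = [0, 5, 2, 3, 4, 7, 6, 1, 8, 9]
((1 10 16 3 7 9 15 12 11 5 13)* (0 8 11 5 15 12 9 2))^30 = [11, 16, 8, 2, 4, 1, 6, 0, 15, 5, 3, 9, 13, 10, 14, 12, 7] = (0 11 9 5 1 16 7)(2 8 15 12 13 10 3)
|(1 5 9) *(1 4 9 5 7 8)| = 6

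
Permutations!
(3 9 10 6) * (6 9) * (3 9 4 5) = (3 6 9 10 4 5) = [0, 1, 2, 6, 5, 3, 9, 7, 8, 10, 4]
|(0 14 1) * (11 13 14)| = 5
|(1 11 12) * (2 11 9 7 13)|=|(1 9 7 13 2 11 12)|=7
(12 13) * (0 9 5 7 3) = (0 9 5 7 3)(12 13) = [9, 1, 2, 0, 4, 7, 6, 3, 8, 5, 10, 11, 13, 12]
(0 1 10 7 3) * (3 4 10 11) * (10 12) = (0 1 11 3)(4 12 10 7) = [1, 11, 2, 0, 12, 5, 6, 4, 8, 9, 7, 3, 10]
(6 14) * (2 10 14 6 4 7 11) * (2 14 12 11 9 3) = (2 10 12 11 14 4 7 9 3) = [0, 1, 10, 2, 7, 5, 6, 9, 8, 3, 12, 14, 11, 13, 4]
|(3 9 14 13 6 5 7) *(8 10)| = 14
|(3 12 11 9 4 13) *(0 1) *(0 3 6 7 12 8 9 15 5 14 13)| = |(0 1 3 8 9 4)(5 14 13 6 7 12 11 15)| = 24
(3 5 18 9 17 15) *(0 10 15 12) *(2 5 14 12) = (0 10 15 3 14 12)(2 5 18 9 17) = [10, 1, 5, 14, 4, 18, 6, 7, 8, 17, 15, 11, 0, 13, 12, 3, 16, 2, 9]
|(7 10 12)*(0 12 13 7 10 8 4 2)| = 8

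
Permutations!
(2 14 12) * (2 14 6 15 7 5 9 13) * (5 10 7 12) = [0, 1, 6, 3, 4, 9, 15, 10, 8, 13, 7, 11, 14, 2, 5, 12] = (2 6 15 12 14 5 9 13)(7 10)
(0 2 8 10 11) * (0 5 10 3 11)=[2, 1, 8, 11, 4, 10, 6, 7, 3, 9, 0, 5]=(0 2 8 3 11 5 10)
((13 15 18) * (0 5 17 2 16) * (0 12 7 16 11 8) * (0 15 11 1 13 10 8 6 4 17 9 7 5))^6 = (1 2 17 4 6 11 13)(5 9 7 16 12)(8 18)(10 15) = [0, 2, 17, 3, 6, 9, 11, 16, 18, 7, 15, 13, 5, 1, 14, 10, 12, 4, 8]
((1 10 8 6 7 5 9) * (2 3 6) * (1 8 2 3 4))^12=(10)=[0, 1, 2, 3, 4, 5, 6, 7, 8, 9, 10]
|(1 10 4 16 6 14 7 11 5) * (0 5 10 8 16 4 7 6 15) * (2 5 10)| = |(0 10 7 11 2 5 1 8 16 15)(6 14)| = 10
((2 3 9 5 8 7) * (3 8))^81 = (9) = [0, 1, 2, 3, 4, 5, 6, 7, 8, 9]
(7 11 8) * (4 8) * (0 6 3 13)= (0 6 3 13)(4 8 7 11)= [6, 1, 2, 13, 8, 5, 3, 11, 7, 9, 10, 4, 12, 0]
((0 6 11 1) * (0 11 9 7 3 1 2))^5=(0 1 9 2 3 6 11 7)=[1, 9, 3, 6, 4, 5, 11, 0, 8, 2, 10, 7]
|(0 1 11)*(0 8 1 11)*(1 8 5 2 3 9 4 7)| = |(0 11 5 2 3 9 4 7 1)| = 9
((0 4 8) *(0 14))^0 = [0, 1, 2, 3, 4, 5, 6, 7, 8, 9, 10, 11, 12, 13, 14] = (14)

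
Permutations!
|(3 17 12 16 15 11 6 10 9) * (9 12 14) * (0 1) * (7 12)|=|(0 1)(3 17 14 9)(6 10 7 12 16 15 11)|=28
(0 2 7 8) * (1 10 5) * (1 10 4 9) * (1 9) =[2, 4, 7, 3, 1, 10, 6, 8, 0, 9, 5] =(0 2 7 8)(1 4)(5 10)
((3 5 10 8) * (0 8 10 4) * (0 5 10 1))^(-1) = (0 1 10 3 8)(4 5) = [1, 10, 2, 8, 5, 4, 6, 7, 0, 9, 3]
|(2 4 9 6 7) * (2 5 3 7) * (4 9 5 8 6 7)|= |(2 9 7 8 6)(3 4 5)|= 15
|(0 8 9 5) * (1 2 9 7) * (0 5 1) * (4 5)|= 6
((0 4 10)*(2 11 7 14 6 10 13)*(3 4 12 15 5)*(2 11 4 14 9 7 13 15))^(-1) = (0 10 6 14 3 5 15 4 2 12)(7 9)(11 13) = [10, 1, 12, 5, 2, 15, 14, 9, 8, 7, 6, 13, 0, 11, 3, 4]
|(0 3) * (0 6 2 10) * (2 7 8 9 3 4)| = 20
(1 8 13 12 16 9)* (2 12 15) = [0, 8, 12, 3, 4, 5, 6, 7, 13, 1, 10, 11, 16, 15, 14, 2, 9] = (1 8 13 15 2 12 16 9)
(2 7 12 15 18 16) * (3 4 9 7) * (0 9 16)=(0 9 7 12 15 18)(2 3 4 16)=[9, 1, 3, 4, 16, 5, 6, 12, 8, 7, 10, 11, 15, 13, 14, 18, 2, 17, 0]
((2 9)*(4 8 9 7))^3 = (2 8 7 9 4) = [0, 1, 8, 3, 2, 5, 6, 9, 7, 4]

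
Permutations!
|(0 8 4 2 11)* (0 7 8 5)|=|(0 5)(2 11 7 8 4)|=10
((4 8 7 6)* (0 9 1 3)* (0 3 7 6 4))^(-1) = (0 6 8 4 7 1 9) = [6, 9, 2, 3, 7, 5, 8, 1, 4, 0]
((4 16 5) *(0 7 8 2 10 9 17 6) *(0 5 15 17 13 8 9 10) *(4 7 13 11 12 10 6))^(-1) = (0 2 8 13)(4 17 15 16)(5 6 10 12 11 9 7) = [2, 1, 8, 3, 17, 6, 10, 5, 13, 7, 12, 9, 11, 0, 14, 16, 4, 15]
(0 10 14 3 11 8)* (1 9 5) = (0 10 14 3 11 8)(1 9 5) = [10, 9, 2, 11, 4, 1, 6, 7, 0, 5, 14, 8, 12, 13, 3]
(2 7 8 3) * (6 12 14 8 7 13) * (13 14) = (2 14 8 3)(6 12 13) = [0, 1, 14, 2, 4, 5, 12, 7, 3, 9, 10, 11, 13, 6, 8]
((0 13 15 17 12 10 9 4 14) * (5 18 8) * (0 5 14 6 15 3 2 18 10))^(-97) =(0 10 13 9 3 4 2 6 18 15 8 17 14 12 5) =[10, 1, 6, 4, 2, 0, 18, 7, 17, 3, 13, 11, 5, 9, 12, 8, 16, 14, 15]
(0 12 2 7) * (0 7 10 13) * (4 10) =(0 12 2 4 10 13) =[12, 1, 4, 3, 10, 5, 6, 7, 8, 9, 13, 11, 2, 0]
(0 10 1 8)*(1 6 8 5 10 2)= (0 2 1 5 10 6 8)= [2, 5, 1, 3, 4, 10, 8, 7, 0, 9, 6]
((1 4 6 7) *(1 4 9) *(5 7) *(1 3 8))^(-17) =(1 8 3 9)(4 7 5 6) =[0, 8, 2, 9, 7, 6, 4, 5, 3, 1]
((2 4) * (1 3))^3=(1 3)(2 4)=[0, 3, 4, 1, 2]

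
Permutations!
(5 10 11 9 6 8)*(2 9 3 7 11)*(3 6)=(2 9 3 7 11 6 8 5 10)=[0, 1, 9, 7, 4, 10, 8, 11, 5, 3, 2, 6]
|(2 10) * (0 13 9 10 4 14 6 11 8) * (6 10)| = 12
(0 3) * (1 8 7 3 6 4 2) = [6, 8, 1, 0, 2, 5, 4, 3, 7] = (0 6 4 2 1 8 7 3)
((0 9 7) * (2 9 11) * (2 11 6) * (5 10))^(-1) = (11)(0 7 9 2 6)(5 10) = [7, 1, 6, 3, 4, 10, 0, 9, 8, 2, 5, 11]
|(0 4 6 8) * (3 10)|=|(0 4 6 8)(3 10)|=4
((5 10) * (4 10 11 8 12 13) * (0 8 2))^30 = [13, 1, 12, 3, 11, 0, 6, 7, 4, 9, 2, 8, 10, 5] = (0 13 5)(2 12 10)(4 11 8)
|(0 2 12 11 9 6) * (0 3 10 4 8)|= 10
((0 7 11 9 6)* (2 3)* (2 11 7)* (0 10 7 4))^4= (0 9 4 11 7 3 10 2 6)= [9, 1, 6, 10, 11, 5, 0, 3, 8, 4, 2, 7]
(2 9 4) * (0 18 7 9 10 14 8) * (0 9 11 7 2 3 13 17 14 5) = [18, 1, 10, 13, 3, 0, 6, 11, 9, 4, 5, 7, 12, 17, 8, 15, 16, 14, 2] = (0 18 2 10 5)(3 13 17 14 8 9 4)(7 11)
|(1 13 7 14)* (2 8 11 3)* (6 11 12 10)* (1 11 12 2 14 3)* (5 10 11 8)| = |(1 13 7 3 14 8 2 5 10 6 12 11)| = 12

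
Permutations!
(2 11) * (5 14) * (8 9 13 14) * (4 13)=(2 11)(4 13 14 5 8 9)=[0, 1, 11, 3, 13, 8, 6, 7, 9, 4, 10, 2, 12, 14, 5]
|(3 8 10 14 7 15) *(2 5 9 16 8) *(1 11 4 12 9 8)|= |(1 11 4 12 9 16)(2 5 8 10 14 7 15 3)|= 24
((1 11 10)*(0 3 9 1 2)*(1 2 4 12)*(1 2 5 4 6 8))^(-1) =(0 2 12 4 5 9 3)(1 8 6 10 11) =[2, 8, 12, 0, 5, 9, 10, 7, 6, 3, 11, 1, 4]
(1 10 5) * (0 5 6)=(0 5 1 10 6)=[5, 10, 2, 3, 4, 1, 0, 7, 8, 9, 6]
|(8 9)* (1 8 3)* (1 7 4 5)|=7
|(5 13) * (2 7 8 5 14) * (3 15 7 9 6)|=|(2 9 6 3 15 7 8 5 13 14)|=10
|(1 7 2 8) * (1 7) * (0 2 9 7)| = 6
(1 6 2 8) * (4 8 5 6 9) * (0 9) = (0 9 4 8 1)(2 5 6) = [9, 0, 5, 3, 8, 6, 2, 7, 1, 4]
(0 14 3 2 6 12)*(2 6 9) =(0 14 3 6 12)(2 9) =[14, 1, 9, 6, 4, 5, 12, 7, 8, 2, 10, 11, 0, 13, 3]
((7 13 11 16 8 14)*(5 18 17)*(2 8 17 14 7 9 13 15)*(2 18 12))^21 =[0, 1, 11, 3, 4, 9, 6, 17, 16, 8, 10, 15, 13, 7, 2, 5, 18, 14, 12] =(2 11 15 5 9 8 16 18 12 13 7 17 14)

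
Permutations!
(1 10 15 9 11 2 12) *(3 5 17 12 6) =(1 10 15 9 11 2 6 3 5 17 12) =[0, 10, 6, 5, 4, 17, 3, 7, 8, 11, 15, 2, 1, 13, 14, 9, 16, 12]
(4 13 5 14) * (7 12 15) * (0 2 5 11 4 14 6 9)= (0 2 5 6 9)(4 13 11)(7 12 15)= [2, 1, 5, 3, 13, 6, 9, 12, 8, 0, 10, 4, 15, 11, 14, 7]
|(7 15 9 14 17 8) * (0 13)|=6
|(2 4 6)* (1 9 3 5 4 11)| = |(1 9 3 5 4 6 2 11)| = 8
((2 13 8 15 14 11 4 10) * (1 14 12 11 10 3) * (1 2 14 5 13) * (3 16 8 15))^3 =(1 15 4 3 5 12 16 2 13 11 8)(10 14) =[0, 15, 13, 5, 3, 12, 6, 7, 1, 9, 14, 8, 16, 11, 10, 4, 2]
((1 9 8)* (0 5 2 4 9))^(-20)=(0 5 2 4 9 8 1)=[5, 0, 4, 3, 9, 2, 6, 7, 1, 8]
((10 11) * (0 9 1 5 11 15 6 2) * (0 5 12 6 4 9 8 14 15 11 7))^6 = (0 1)(2 15)(4 5)(6 14)(7 9)(8 12) = [1, 0, 15, 3, 5, 4, 14, 9, 12, 7, 10, 11, 8, 13, 6, 2]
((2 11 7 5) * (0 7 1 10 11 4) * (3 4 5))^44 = [0, 11, 2, 3, 4, 5, 6, 7, 8, 9, 1, 10] = (1 11 10)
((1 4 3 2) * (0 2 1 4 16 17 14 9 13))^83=(0 3 17 13 4 16 9 2 1 14)=[3, 14, 1, 17, 16, 5, 6, 7, 8, 2, 10, 11, 12, 4, 0, 15, 9, 13]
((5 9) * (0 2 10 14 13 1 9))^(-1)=[5, 13, 0, 3, 4, 9, 6, 7, 8, 1, 2, 11, 12, 14, 10]=(0 5 9 1 13 14 10 2)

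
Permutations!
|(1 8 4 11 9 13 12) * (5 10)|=|(1 8 4 11 9 13 12)(5 10)|=14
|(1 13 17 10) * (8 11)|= 4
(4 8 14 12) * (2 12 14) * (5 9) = (14)(2 12 4 8)(5 9) = [0, 1, 12, 3, 8, 9, 6, 7, 2, 5, 10, 11, 4, 13, 14]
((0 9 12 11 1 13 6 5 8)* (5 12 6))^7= (0 5 1 12 9 8 13 11 6)= [5, 12, 2, 3, 4, 1, 0, 7, 13, 8, 10, 6, 9, 11]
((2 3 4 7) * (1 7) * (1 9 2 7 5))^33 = [0, 5, 3, 4, 9, 1, 6, 7, 8, 2] = (1 5)(2 3 4 9)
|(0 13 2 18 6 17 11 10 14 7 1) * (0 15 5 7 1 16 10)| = 7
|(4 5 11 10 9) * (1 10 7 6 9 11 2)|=9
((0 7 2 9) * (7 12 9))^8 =[9, 1, 2, 3, 4, 5, 6, 7, 8, 12, 10, 11, 0] =(0 9 12)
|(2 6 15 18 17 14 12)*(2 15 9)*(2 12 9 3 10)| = 12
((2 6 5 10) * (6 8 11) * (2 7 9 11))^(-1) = (2 8)(5 6 11 9 7 10) = [0, 1, 8, 3, 4, 6, 11, 10, 2, 7, 5, 9]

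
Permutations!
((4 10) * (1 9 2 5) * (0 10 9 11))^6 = (0 1 2 4)(5 9 10 11) = [1, 2, 4, 3, 0, 9, 6, 7, 8, 10, 11, 5]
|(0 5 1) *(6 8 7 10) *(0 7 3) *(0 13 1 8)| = 9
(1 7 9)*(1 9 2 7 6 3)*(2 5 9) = (1 6 3)(2 7 5 9) = [0, 6, 7, 1, 4, 9, 3, 5, 8, 2]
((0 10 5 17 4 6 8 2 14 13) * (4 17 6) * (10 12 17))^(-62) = (0 14 8 5 17)(2 6 10 12 13) = [14, 1, 6, 3, 4, 17, 10, 7, 5, 9, 12, 11, 13, 2, 8, 15, 16, 0]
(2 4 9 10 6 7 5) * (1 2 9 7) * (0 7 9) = (0 7 5)(1 2 4 9 10 6) = [7, 2, 4, 3, 9, 0, 1, 5, 8, 10, 6]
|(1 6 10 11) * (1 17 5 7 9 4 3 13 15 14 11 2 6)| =30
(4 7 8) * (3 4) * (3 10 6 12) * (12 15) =(3 4 7 8 10 6 15 12) =[0, 1, 2, 4, 7, 5, 15, 8, 10, 9, 6, 11, 3, 13, 14, 12]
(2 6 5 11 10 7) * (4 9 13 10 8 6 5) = (2 5 11 8 6 4 9 13 10 7) = [0, 1, 5, 3, 9, 11, 4, 2, 6, 13, 7, 8, 12, 10]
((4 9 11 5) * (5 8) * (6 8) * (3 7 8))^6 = (3 11 4 8)(5 7 6 9) = [0, 1, 2, 11, 8, 7, 9, 6, 3, 5, 10, 4]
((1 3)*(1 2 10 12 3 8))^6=(2 12)(3 10)=[0, 1, 12, 10, 4, 5, 6, 7, 8, 9, 3, 11, 2]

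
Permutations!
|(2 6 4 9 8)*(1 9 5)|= 7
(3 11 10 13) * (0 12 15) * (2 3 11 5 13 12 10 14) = (0 10 12 15)(2 3 5 13 11 14) = [10, 1, 3, 5, 4, 13, 6, 7, 8, 9, 12, 14, 15, 11, 2, 0]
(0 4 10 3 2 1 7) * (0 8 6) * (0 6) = (0 4 10 3 2 1 7 8) = [4, 7, 1, 2, 10, 5, 6, 8, 0, 9, 3]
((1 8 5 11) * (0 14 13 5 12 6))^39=(0 5 8)(1 6 13)(11 12 14)=[5, 6, 2, 3, 4, 8, 13, 7, 0, 9, 10, 12, 14, 1, 11]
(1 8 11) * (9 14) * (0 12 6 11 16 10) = (0 12 6 11 1 8 16 10)(9 14) = [12, 8, 2, 3, 4, 5, 11, 7, 16, 14, 0, 1, 6, 13, 9, 15, 10]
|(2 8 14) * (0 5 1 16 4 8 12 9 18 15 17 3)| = 14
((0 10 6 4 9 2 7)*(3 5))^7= (10)(3 5)= [0, 1, 2, 5, 4, 3, 6, 7, 8, 9, 10]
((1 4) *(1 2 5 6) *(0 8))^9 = (0 8)(1 6 5 2 4) = [8, 6, 4, 3, 1, 2, 5, 7, 0]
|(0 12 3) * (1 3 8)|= |(0 12 8 1 3)|= 5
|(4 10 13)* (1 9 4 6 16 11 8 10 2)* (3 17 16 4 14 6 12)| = |(1 9 14 6 4 2)(3 17 16 11 8 10 13 12)| = 24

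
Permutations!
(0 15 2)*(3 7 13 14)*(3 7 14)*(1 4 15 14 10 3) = (0 14 7 13 1 4 15 2)(3 10) = [14, 4, 0, 10, 15, 5, 6, 13, 8, 9, 3, 11, 12, 1, 7, 2]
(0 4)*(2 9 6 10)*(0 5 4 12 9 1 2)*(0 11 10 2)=(0 12 9 6 2 1)(4 5)(10 11)=[12, 0, 1, 3, 5, 4, 2, 7, 8, 6, 11, 10, 9]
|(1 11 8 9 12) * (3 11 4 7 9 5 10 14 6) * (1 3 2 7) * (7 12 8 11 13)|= |(1 4)(2 12 3 13 7 9 8 5 10 14 6)|= 22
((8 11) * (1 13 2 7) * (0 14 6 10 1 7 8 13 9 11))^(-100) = (14) = [0, 1, 2, 3, 4, 5, 6, 7, 8, 9, 10, 11, 12, 13, 14]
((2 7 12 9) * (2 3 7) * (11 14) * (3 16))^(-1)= (3 16 9 12 7)(11 14)= [0, 1, 2, 16, 4, 5, 6, 3, 8, 12, 10, 14, 7, 13, 11, 15, 9]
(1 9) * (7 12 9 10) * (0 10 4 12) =[10, 4, 2, 3, 12, 5, 6, 0, 8, 1, 7, 11, 9] =(0 10 7)(1 4 12 9)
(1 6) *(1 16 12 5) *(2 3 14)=(1 6 16 12 5)(2 3 14)=[0, 6, 3, 14, 4, 1, 16, 7, 8, 9, 10, 11, 5, 13, 2, 15, 12]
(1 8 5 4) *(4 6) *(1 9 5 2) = (1 8 2)(4 9 5 6) = [0, 8, 1, 3, 9, 6, 4, 7, 2, 5]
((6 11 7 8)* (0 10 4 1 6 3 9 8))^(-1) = (0 7 11 6 1 4 10)(3 8 9) = [7, 4, 2, 8, 10, 5, 1, 11, 9, 3, 0, 6]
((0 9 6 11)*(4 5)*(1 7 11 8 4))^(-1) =[11, 5, 2, 3, 8, 4, 9, 1, 6, 0, 10, 7] =(0 11 7 1 5 4 8 6 9)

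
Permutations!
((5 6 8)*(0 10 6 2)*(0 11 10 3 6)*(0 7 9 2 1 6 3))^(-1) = (1 5 8 6)(2 9 7 10 11) = [0, 5, 9, 3, 4, 8, 1, 10, 6, 7, 11, 2]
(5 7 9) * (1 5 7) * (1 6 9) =[0, 5, 2, 3, 4, 6, 9, 1, 8, 7] =(1 5 6 9 7)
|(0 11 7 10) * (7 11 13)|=|(0 13 7 10)|=4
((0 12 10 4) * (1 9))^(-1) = [4, 9, 2, 3, 10, 5, 6, 7, 8, 1, 12, 11, 0] = (0 4 10 12)(1 9)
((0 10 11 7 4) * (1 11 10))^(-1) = (0 4 7 11 1) = [4, 0, 2, 3, 7, 5, 6, 11, 8, 9, 10, 1]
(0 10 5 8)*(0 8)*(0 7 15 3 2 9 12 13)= (0 10 5 7 15 3 2 9 12 13)= [10, 1, 9, 2, 4, 7, 6, 15, 8, 12, 5, 11, 13, 0, 14, 3]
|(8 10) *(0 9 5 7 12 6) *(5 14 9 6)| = |(0 6)(5 7 12)(8 10)(9 14)| = 6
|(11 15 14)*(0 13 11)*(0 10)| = 6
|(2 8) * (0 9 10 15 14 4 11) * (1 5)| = |(0 9 10 15 14 4 11)(1 5)(2 8)| = 14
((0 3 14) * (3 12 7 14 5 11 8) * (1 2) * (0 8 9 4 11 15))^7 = (0 15 5 3 8 14 7 12)(1 2)(4 11 9) = [15, 2, 1, 8, 11, 3, 6, 12, 14, 4, 10, 9, 0, 13, 7, 5]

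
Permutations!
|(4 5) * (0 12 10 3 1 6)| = 6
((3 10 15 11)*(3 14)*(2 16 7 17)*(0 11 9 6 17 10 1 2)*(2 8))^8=(0 7 14 15 1 6 2)(3 9 8 17 16 11 10)=[7, 6, 0, 9, 4, 5, 2, 14, 17, 8, 3, 10, 12, 13, 15, 1, 11, 16]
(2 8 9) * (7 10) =(2 8 9)(7 10) =[0, 1, 8, 3, 4, 5, 6, 10, 9, 2, 7]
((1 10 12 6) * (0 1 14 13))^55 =[13, 0, 2, 3, 4, 5, 12, 7, 8, 9, 1, 11, 10, 14, 6] =(0 13 14 6 12 10 1)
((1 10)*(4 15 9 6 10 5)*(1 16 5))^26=(4 16 6 15 5 10 9)=[0, 1, 2, 3, 16, 10, 15, 7, 8, 4, 9, 11, 12, 13, 14, 5, 6]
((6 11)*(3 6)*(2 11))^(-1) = (2 6 3 11) = [0, 1, 6, 11, 4, 5, 3, 7, 8, 9, 10, 2]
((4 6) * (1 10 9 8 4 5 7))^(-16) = [0, 1, 2, 3, 4, 5, 6, 7, 8, 9, 10] = (10)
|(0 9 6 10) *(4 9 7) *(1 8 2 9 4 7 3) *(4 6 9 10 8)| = 8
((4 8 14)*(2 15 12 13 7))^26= (2 15 12 13 7)(4 14 8)= [0, 1, 15, 3, 14, 5, 6, 2, 4, 9, 10, 11, 13, 7, 8, 12]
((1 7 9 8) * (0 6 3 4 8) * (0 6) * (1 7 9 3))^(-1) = (1 6 9)(3 7 8 4) = [0, 6, 2, 7, 3, 5, 9, 8, 4, 1]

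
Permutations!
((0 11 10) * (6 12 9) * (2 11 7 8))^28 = (0 11 8)(2 7 10)(6 12 9) = [11, 1, 7, 3, 4, 5, 12, 10, 0, 6, 2, 8, 9]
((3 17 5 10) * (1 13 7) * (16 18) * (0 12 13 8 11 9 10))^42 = (18)(0 11)(1 17)(3 7)(5 8)(9 12)(10 13) = [11, 17, 2, 7, 4, 8, 6, 3, 5, 12, 13, 0, 9, 10, 14, 15, 16, 1, 18]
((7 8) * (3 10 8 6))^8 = [0, 1, 2, 7, 4, 5, 8, 10, 3, 9, 6] = (3 7 10 6 8)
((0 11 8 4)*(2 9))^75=(0 4 8 11)(2 9)=[4, 1, 9, 3, 8, 5, 6, 7, 11, 2, 10, 0]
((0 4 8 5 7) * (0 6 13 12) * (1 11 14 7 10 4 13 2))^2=(0 12 13)(1 14 6)(2 11 7)(4 5)(8 10)=[12, 14, 11, 3, 5, 4, 1, 2, 10, 9, 8, 7, 13, 0, 6]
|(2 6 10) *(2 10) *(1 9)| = |(10)(1 9)(2 6)| = 2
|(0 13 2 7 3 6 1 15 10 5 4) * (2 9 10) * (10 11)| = 42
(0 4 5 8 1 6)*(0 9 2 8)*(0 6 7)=(0 4 5 6 9 2 8 1 7)=[4, 7, 8, 3, 5, 6, 9, 0, 1, 2]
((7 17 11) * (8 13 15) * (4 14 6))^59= (4 6 14)(7 11 17)(8 15 13)= [0, 1, 2, 3, 6, 5, 14, 11, 15, 9, 10, 17, 12, 8, 4, 13, 16, 7]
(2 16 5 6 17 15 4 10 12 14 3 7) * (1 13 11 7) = (1 13 11 7 2 16 5 6 17 15 4 10 12 14 3) = [0, 13, 16, 1, 10, 6, 17, 2, 8, 9, 12, 7, 14, 11, 3, 4, 5, 15]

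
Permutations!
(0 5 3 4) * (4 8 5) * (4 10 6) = (0 10 6 4)(3 8 5) = [10, 1, 2, 8, 0, 3, 4, 7, 5, 9, 6]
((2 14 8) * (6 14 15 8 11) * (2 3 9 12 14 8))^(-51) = (2 15)(3 6 14 9 8 11 12) = [0, 1, 15, 6, 4, 5, 14, 7, 11, 8, 10, 12, 3, 13, 9, 2]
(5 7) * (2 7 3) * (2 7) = [0, 1, 2, 7, 4, 3, 6, 5] = (3 7 5)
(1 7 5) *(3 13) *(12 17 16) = (1 7 5)(3 13)(12 17 16) = [0, 7, 2, 13, 4, 1, 6, 5, 8, 9, 10, 11, 17, 3, 14, 15, 12, 16]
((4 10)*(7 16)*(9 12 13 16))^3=[0, 1, 2, 3, 10, 5, 6, 13, 8, 16, 4, 11, 7, 9, 14, 15, 12]=(4 10)(7 13 9 16 12)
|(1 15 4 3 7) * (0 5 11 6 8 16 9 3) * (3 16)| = |(0 5 11 6 8 3 7 1 15 4)(9 16)| = 10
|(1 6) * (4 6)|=3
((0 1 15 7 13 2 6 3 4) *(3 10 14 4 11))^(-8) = (0 15 13 6 14)(1 7 2 10 4) = [15, 7, 10, 3, 1, 5, 14, 2, 8, 9, 4, 11, 12, 6, 0, 13]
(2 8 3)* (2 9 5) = (2 8 3 9 5) = [0, 1, 8, 9, 4, 2, 6, 7, 3, 5]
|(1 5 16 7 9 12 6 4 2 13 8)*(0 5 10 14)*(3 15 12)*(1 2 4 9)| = |(0 5 16 7 1 10 14)(2 13 8)(3 15 12 6 9)| = 105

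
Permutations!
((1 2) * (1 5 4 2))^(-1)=(2 4 5)=[0, 1, 4, 3, 5, 2]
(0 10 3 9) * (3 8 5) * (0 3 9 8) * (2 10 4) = [4, 1, 10, 8, 2, 9, 6, 7, 5, 3, 0] = (0 4 2 10)(3 8 5 9)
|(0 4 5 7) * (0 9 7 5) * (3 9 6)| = 4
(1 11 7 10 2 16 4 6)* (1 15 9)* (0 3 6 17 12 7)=(0 3 6 15 9 1 11)(2 16 4 17 12 7 10)=[3, 11, 16, 6, 17, 5, 15, 10, 8, 1, 2, 0, 7, 13, 14, 9, 4, 12]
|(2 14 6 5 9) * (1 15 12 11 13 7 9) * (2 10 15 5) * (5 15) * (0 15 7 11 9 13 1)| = |(0 15 12 9 10 5)(1 7 13 11)(2 14 6)| = 12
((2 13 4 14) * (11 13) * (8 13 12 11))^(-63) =(2 13 14 8 4)(11 12) =[0, 1, 13, 3, 2, 5, 6, 7, 4, 9, 10, 12, 11, 14, 8]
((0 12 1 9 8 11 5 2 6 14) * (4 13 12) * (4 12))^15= (0 11)(1 2)(4 13)(5 12)(6 9)(8 14)= [11, 2, 1, 3, 13, 12, 9, 7, 14, 6, 10, 0, 5, 4, 8]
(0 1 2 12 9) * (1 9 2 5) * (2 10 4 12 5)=[9, 2, 5, 3, 12, 1, 6, 7, 8, 0, 4, 11, 10]=(0 9)(1 2 5)(4 12 10)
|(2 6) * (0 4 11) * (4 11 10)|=|(0 11)(2 6)(4 10)|=2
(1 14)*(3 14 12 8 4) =(1 12 8 4 3 14) =[0, 12, 2, 14, 3, 5, 6, 7, 4, 9, 10, 11, 8, 13, 1]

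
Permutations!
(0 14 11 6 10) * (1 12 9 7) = (0 14 11 6 10)(1 12 9 7) = [14, 12, 2, 3, 4, 5, 10, 1, 8, 7, 0, 6, 9, 13, 11]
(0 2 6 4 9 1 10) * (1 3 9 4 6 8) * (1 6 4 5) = [2, 10, 8, 9, 5, 1, 4, 7, 6, 3, 0] = (0 2 8 6 4 5 1 10)(3 9)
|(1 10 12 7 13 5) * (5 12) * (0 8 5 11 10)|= |(0 8 5 1)(7 13 12)(10 11)|= 12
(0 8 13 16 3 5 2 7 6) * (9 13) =(0 8 9 13 16 3 5 2 7 6) =[8, 1, 7, 5, 4, 2, 0, 6, 9, 13, 10, 11, 12, 16, 14, 15, 3]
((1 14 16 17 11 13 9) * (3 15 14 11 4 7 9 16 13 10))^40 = (1 15 17)(3 16 9)(4 11 14)(7 10 13) = [0, 15, 2, 16, 11, 5, 6, 10, 8, 3, 13, 14, 12, 7, 4, 17, 9, 1]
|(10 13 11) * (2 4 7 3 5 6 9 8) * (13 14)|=|(2 4 7 3 5 6 9 8)(10 14 13 11)|=8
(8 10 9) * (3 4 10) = (3 4 10 9 8) = [0, 1, 2, 4, 10, 5, 6, 7, 3, 8, 9]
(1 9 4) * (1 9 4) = (1 4 9) = [0, 4, 2, 3, 9, 5, 6, 7, 8, 1]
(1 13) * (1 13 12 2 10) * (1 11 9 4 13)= (1 12 2 10 11 9 4 13)= [0, 12, 10, 3, 13, 5, 6, 7, 8, 4, 11, 9, 2, 1]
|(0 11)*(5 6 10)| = |(0 11)(5 6 10)| = 6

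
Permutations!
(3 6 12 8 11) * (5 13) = [0, 1, 2, 6, 4, 13, 12, 7, 11, 9, 10, 3, 8, 5] = (3 6 12 8 11)(5 13)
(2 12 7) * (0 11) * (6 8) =(0 11)(2 12 7)(6 8) =[11, 1, 12, 3, 4, 5, 8, 2, 6, 9, 10, 0, 7]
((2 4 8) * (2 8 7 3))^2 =(8)(2 7)(3 4) =[0, 1, 7, 4, 3, 5, 6, 2, 8]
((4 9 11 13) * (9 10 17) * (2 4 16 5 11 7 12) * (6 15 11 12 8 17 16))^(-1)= (2 12 5 16 10 4)(6 13 11 15)(7 9 17 8)= [0, 1, 12, 3, 2, 16, 13, 9, 7, 17, 4, 15, 5, 11, 14, 6, 10, 8]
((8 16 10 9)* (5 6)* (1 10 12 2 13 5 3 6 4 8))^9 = (2 5 8 12 13 4 16)(3 6) = [0, 1, 5, 6, 16, 8, 3, 7, 12, 9, 10, 11, 13, 4, 14, 15, 2]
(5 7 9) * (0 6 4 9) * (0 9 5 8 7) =(0 6 4 5)(7 9 8) =[6, 1, 2, 3, 5, 0, 4, 9, 7, 8]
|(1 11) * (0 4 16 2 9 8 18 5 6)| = |(0 4 16 2 9 8 18 5 6)(1 11)| = 18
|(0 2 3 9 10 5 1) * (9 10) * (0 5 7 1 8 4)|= 9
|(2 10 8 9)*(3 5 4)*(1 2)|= |(1 2 10 8 9)(3 5 4)|= 15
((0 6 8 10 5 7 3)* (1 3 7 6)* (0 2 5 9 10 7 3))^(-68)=(10)(2 7 6)(3 8 5)=[0, 1, 7, 8, 4, 3, 2, 6, 5, 9, 10]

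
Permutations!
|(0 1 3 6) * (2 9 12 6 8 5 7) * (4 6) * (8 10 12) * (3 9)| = 12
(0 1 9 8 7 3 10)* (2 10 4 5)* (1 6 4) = (0 6 4 5 2 10)(1 9 8 7 3) = [6, 9, 10, 1, 5, 2, 4, 3, 7, 8, 0]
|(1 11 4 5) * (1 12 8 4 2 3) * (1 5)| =|(1 11 2 3 5 12 8 4)| =8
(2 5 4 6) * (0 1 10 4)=(0 1 10 4 6 2 5)=[1, 10, 5, 3, 6, 0, 2, 7, 8, 9, 4]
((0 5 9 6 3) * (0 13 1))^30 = (0 9 3 1 5 6 13) = [9, 5, 2, 1, 4, 6, 13, 7, 8, 3, 10, 11, 12, 0]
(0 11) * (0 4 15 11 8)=(0 8)(4 15 11)=[8, 1, 2, 3, 15, 5, 6, 7, 0, 9, 10, 4, 12, 13, 14, 11]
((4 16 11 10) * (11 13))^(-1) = (4 10 11 13 16) = [0, 1, 2, 3, 10, 5, 6, 7, 8, 9, 11, 13, 12, 16, 14, 15, 4]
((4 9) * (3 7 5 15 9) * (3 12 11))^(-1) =(3 11 12 4 9 15 5 7) =[0, 1, 2, 11, 9, 7, 6, 3, 8, 15, 10, 12, 4, 13, 14, 5]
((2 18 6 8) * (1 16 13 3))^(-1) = (1 3 13 16)(2 8 6 18) = [0, 3, 8, 13, 4, 5, 18, 7, 6, 9, 10, 11, 12, 16, 14, 15, 1, 17, 2]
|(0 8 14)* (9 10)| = 6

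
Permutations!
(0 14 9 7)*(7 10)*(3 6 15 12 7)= (0 14 9 10 3 6 15 12 7)= [14, 1, 2, 6, 4, 5, 15, 0, 8, 10, 3, 11, 7, 13, 9, 12]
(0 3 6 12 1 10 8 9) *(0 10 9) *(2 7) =(0 3 6 12 1 9 10 8)(2 7) =[3, 9, 7, 6, 4, 5, 12, 2, 0, 10, 8, 11, 1]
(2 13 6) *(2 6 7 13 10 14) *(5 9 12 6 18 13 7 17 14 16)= [0, 1, 10, 3, 4, 9, 18, 7, 8, 12, 16, 11, 6, 17, 2, 15, 5, 14, 13]= (2 10 16 5 9 12 6 18 13 17 14)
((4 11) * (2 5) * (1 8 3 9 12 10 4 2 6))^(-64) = (1 3 12 4 2 6 8 9 10 11 5) = [0, 3, 6, 12, 2, 1, 8, 7, 9, 10, 11, 5, 4]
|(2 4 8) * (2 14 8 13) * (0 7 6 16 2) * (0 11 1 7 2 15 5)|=|(0 2 4 13 11 1 7 6 16 15 5)(8 14)|=22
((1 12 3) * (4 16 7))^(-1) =(1 3 12)(4 7 16) =[0, 3, 2, 12, 7, 5, 6, 16, 8, 9, 10, 11, 1, 13, 14, 15, 4]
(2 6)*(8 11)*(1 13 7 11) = (1 13 7 11 8)(2 6) = [0, 13, 6, 3, 4, 5, 2, 11, 1, 9, 10, 8, 12, 7]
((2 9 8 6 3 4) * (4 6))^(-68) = (9) = [0, 1, 2, 3, 4, 5, 6, 7, 8, 9]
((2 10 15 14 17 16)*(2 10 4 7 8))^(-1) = [0, 1, 8, 3, 2, 5, 6, 4, 7, 9, 16, 11, 12, 13, 15, 10, 17, 14] = (2 8 7 4)(10 16 17 14 15)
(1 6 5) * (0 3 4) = (0 3 4)(1 6 5) = [3, 6, 2, 4, 0, 1, 5]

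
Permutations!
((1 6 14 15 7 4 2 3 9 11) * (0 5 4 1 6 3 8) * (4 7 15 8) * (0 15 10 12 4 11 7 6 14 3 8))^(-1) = (0 14 11 2 4 12 10 15 8 1 7 9 3 6 5) = [14, 7, 4, 6, 12, 0, 5, 9, 1, 3, 15, 2, 10, 13, 11, 8]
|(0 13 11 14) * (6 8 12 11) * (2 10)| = 14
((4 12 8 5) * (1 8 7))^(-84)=[0, 1, 2, 3, 4, 5, 6, 7, 8, 9, 10, 11, 12]=(12)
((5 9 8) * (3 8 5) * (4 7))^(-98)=[0, 1, 2, 3, 4, 5, 6, 7, 8, 9]=(9)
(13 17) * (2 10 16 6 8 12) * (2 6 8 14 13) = (2 10 16 8 12 6 14 13 17) = [0, 1, 10, 3, 4, 5, 14, 7, 12, 9, 16, 11, 6, 17, 13, 15, 8, 2]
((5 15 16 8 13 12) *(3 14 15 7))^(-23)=(3 8 7 16 5 15 12 14 13)=[0, 1, 2, 8, 4, 15, 6, 16, 7, 9, 10, 11, 14, 3, 13, 12, 5]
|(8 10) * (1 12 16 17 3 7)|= |(1 12 16 17 3 7)(8 10)|= 6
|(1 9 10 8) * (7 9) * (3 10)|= |(1 7 9 3 10 8)|= 6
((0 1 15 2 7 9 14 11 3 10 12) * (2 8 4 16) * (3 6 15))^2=[3, 10, 9, 12, 2, 5, 8, 14, 16, 11, 0, 15, 1, 13, 6, 4, 7]=(0 3 12 1 10)(2 9 11 15 4)(6 8 16 7 14)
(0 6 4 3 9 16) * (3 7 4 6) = (0 3 9 16)(4 7) = [3, 1, 2, 9, 7, 5, 6, 4, 8, 16, 10, 11, 12, 13, 14, 15, 0]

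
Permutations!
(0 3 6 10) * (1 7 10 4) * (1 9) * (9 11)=(0 3 6 4 11 9 1 7 10)=[3, 7, 2, 6, 11, 5, 4, 10, 8, 1, 0, 9]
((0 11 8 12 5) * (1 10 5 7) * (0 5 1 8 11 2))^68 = (7 12 8) = [0, 1, 2, 3, 4, 5, 6, 12, 7, 9, 10, 11, 8]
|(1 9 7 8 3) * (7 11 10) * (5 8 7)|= |(1 9 11 10 5 8 3)|= 7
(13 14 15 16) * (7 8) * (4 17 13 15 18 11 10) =(4 17 13 14 18 11 10)(7 8)(15 16) =[0, 1, 2, 3, 17, 5, 6, 8, 7, 9, 4, 10, 12, 14, 18, 16, 15, 13, 11]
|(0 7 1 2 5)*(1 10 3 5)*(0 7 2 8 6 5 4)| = 10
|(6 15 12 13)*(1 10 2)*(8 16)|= |(1 10 2)(6 15 12 13)(8 16)|= 12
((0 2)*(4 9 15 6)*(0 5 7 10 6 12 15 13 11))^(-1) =(0 11 13 9 4 6 10 7 5 2)(12 15) =[11, 1, 0, 3, 6, 2, 10, 5, 8, 4, 7, 13, 15, 9, 14, 12]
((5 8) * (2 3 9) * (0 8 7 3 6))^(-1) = (0 6 2 9 3 7 5 8) = [6, 1, 9, 7, 4, 8, 2, 5, 0, 3]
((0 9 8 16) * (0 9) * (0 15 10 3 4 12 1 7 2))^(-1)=(0 2 7 1 12 4 3 10 15)(8 9 16)=[2, 12, 7, 10, 3, 5, 6, 1, 9, 16, 15, 11, 4, 13, 14, 0, 8]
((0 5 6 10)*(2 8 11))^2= [6, 1, 11, 3, 4, 10, 0, 7, 2, 9, 5, 8]= (0 6)(2 11 8)(5 10)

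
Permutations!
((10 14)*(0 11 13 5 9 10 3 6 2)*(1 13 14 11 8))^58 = (0 6 14 10 5 1)(2 3 11 9 13 8) = [6, 0, 3, 11, 4, 1, 14, 7, 2, 13, 5, 9, 12, 8, 10]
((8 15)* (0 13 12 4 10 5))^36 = (15) = [0, 1, 2, 3, 4, 5, 6, 7, 8, 9, 10, 11, 12, 13, 14, 15]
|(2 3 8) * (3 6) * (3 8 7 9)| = |(2 6 8)(3 7 9)| = 3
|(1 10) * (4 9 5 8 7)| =|(1 10)(4 9 5 8 7)| =10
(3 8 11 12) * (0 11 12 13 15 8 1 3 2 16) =(0 11 13 15 8 12 2 16)(1 3) =[11, 3, 16, 1, 4, 5, 6, 7, 12, 9, 10, 13, 2, 15, 14, 8, 0]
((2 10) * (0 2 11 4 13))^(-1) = [13, 1, 0, 3, 11, 5, 6, 7, 8, 9, 2, 10, 12, 4] = (0 13 4 11 10 2)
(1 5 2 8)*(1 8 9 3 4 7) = (1 5 2 9 3 4 7) = [0, 5, 9, 4, 7, 2, 6, 1, 8, 3]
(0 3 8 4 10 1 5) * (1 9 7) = (0 3 8 4 10 9 7 1 5) = [3, 5, 2, 8, 10, 0, 6, 1, 4, 7, 9]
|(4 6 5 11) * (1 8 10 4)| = |(1 8 10 4 6 5 11)| = 7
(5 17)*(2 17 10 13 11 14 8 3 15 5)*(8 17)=[0, 1, 8, 15, 4, 10, 6, 7, 3, 9, 13, 14, 12, 11, 17, 5, 16, 2]=(2 8 3 15 5 10 13 11 14 17)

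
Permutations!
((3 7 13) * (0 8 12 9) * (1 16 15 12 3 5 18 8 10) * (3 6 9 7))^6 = (0 7 9 12 6 15 8 16 18 1 5 10 13) = [7, 5, 2, 3, 4, 10, 15, 9, 16, 12, 13, 11, 6, 0, 14, 8, 18, 17, 1]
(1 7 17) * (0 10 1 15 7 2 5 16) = (0 10 1 2 5 16)(7 17 15) = [10, 2, 5, 3, 4, 16, 6, 17, 8, 9, 1, 11, 12, 13, 14, 7, 0, 15]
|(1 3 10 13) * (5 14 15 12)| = |(1 3 10 13)(5 14 15 12)| = 4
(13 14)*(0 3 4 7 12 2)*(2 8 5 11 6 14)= (0 3 4 7 12 8 5 11 6 14 13 2)= [3, 1, 0, 4, 7, 11, 14, 12, 5, 9, 10, 6, 8, 2, 13]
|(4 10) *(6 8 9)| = 6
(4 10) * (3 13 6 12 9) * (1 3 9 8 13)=[0, 3, 2, 1, 10, 5, 12, 7, 13, 9, 4, 11, 8, 6]=(1 3)(4 10)(6 12 8 13)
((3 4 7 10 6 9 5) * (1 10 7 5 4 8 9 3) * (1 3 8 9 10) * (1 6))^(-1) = (1 10 8 6)(3 5 4 9) = [0, 10, 2, 5, 9, 4, 1, 7, 6, 3, 8]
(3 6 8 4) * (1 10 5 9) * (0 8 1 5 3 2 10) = [8, 0, 10, 6, 2, 9, 1, 7, 4, 5, 3] = (0 8 4 2 10 3 6 1)(5 9)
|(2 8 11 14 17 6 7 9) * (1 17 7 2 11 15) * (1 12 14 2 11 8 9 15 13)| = 8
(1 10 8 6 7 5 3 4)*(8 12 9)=(1 10 12 9 8 6 7 5 3 4)=[0, 10, 2, 4, 1, 3, 7, 5, 6, 8, 12, 11, 9]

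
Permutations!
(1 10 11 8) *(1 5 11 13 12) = (1 10 13 12)(5 11 8) = [0, 10, 2, 3, 4, 11, 6, 7, 5, 9, 13, 8, 1, 12]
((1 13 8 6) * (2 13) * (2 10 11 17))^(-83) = (1 13 11 6 2 10 8 17) = [0, 13, 10, 3, 4, 5, 2, 7, 17, 9, 8, 6, 12, 11, 14, 15, 16, 1]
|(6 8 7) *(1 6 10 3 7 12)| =12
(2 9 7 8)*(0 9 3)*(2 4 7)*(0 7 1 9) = (1 9 2 3 7 8 4) = [0, 9, 3, 7, 1, 5, 6, 8, 4, 2]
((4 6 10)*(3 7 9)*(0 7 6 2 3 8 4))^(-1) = (0 10 6 3 2 4 8 9 7) = [10, 1, 4, 2, 8, 5, 3, 0, 9, 7, 6]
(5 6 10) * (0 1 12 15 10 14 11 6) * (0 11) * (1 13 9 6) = (0 13 9 6 14)(1 12 15 10 5 11) = [13, 12, 2, 3, 4, 11, 14, 7, 8, 6, 5, 1, 15, 9, 0, 10]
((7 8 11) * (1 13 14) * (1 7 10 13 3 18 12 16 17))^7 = [0, 3, 2, 18, 4, 5, 6, 8, 11, 9, 13, 10, 16, 14, 7, 15, 17, 1, 12] = (1 3 18 12 16 17)(7 8 11 10 13 14)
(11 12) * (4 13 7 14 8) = (4 13 7 14 8)(11 12) = [0, 1, 2, 3, 13, 5, 6, 14, 4, 9, 10, 12, 11, 7, 8]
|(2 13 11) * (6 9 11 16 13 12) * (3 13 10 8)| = |(2 12 6 9 11)(3 13 16 10 8)| = 5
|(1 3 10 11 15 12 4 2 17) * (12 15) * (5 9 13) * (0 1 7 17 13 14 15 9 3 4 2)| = |(0 1 4)(2 13 5 3 10 11 12)(7 17)(9 14 15)| = 42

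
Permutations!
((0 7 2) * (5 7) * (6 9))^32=(9)=[0, 1, 2, 3, 4, 5, 6, 7, 8, 9]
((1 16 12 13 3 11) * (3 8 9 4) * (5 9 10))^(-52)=[0, 13, 2, 16, 1, 3, 6, 7, 9, 11, 4, 12, 10, 5, 14, 15, 8]=(1 13 5 3 16 8 9 11 12 10 4)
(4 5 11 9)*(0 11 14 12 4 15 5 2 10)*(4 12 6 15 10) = [11, 1, 4, 3, 2, 14, 15, 7, 8, 10, 0, 9, 12, 13, 6, 5] = (0 11 9 10)(2 4)(5 14 6 15)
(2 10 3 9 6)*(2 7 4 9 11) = (2 10 3 11)(4 9 6 7) = [0, 1, 10, 11, 9, 5, 7, 4, 8, 6, 3, 2]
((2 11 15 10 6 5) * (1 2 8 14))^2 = [0, 11, 15, 3, 4, 14, 8, 7, 1, 9, 5, 10, 12, 13, 2, 6] = (1 11 10 5 14 2 15 6 8)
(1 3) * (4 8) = (1 3)(4 8) = [0, 3, 2, 1, 8, 5, 6, 7, 4]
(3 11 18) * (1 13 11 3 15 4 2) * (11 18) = (1 13 18 15 4 2) = [0, 13, 1, 3, 2, 5, 6, 7, 8, 9, 10, 11, 12, 18, 14, 4, 16, 17, 15]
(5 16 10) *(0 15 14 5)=(0 15 14 5 16 10)=[15, 1, 2, 3, 4, 16, 6, 7, 8, 9, 0, 11, 12, 13, 5, 14, 10]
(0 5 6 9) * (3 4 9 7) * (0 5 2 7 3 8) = (0 2 7 8)(3 4 9 5 6) = [2, 1, 7, 4, 9, 6, 3, 8, 0, 5]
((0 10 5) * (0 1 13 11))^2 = (0 5 13)(1 11 10) = [5, 11, 2, 3, 4, 13, 6, 7, 8, 9, 1, 10, 12, 0]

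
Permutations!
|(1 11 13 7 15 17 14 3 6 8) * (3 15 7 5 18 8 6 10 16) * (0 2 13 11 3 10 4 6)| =30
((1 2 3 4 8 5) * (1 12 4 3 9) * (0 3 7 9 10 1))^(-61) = [9, 10, 1, 0, 12, 8, 6, 3, 4, 7, 2, 11, 5] = (0 9 7 3)(1 10 2)(4 12 5 8)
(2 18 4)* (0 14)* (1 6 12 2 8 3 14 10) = (0 10 1 6 12 2 18 4 8 3 14) = [10, 6, 18, 14, 8, 5, 12, 7, 3, 9, 1, 11, 2, 13, 0, 15, 16, 17, 4]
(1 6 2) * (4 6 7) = [0, 7, 1, 3, 6, 5, 2, 4] = (1 7 4 6 2)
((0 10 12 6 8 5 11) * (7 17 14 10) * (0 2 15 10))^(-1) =(0 14 17 7)(2 11 5 8 6 12 10 15) =[14, 1, 11, 3, 4, 8, 12, 0, 6, 9, 15, 5, 10, 13, 17, 2, 16, 7]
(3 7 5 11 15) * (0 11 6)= (0 11 15 3 7 5 6)= [11, 1, 2, 7, 4, 6, 0, 5, 8, 9, 10, 15, 12, 13, 14, 3]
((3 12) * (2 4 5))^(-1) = (2 5 4)(3 12) = [0, 1, 5, 12, 2, 4, 6, 7, 8, 9, 10, 11, 3]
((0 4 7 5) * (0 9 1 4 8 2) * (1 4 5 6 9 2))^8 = (9)(0 5 8 2 1) = [5, 0, 1, 3, 4, 8, 6, 7, 2, 9]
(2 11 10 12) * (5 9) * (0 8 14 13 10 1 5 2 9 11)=[8, 5, 0, 3, 4, 11, 6, 7, 14, 2, 12, 1, 9, 10, 13]=(0 8 14 13 10 12 9 2)(1 5 11)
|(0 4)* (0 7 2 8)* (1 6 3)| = 15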